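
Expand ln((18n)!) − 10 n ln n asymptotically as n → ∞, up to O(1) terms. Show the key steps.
ln((18n)!) − 10 n ln n = 8 n ln n + 18(ln 18 − 1) n + (1/2) ln(2π·18n) + O(1/n)

Stirling: ln((18n)!) = 18n ln(18n) − 18n + (1/2) ln(2π·18n) + O(1/n).
Expand 18n ln(18n) = 18n (ln n + ln 18) = 18n ln n + 18n ln 18.
Subtract 10n ln n: leading term is (18 − 10) n ln n = 8 n ln n. The next term is 18n ln 18 − 18n = 18(ln 18 − 1) n. Then the (1/2) ln(2π·18n) correction.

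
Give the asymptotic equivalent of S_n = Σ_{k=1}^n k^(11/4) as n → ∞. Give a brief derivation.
S_n ~ (4/15) · n^(15/4)

Integral comparison: Σ_{k=1}^n k^(11/4) = ∫_0^n x^(11/4) dx + O(n^(11/4)). The integral is n^(1 + 11/4) / (1 + 11/4) = n^((11+4)/4) / ((11+4)/4) = (4/15) · n^(15/4).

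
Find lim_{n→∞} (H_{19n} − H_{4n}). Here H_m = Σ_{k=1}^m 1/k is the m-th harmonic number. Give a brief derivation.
lim = ln(19/4)

Euler-Maclaurin gives H_m = ln m + γ + 1/(2m) + O(1/m^2). The γ and O(1/m) terms cancel in the difference:
  H_{19n} − H_{4n} = ln(19n) − ln(4n) + O(1/n) = ln(19/4) + O(1/n).
Hence the limit is ln(19/4).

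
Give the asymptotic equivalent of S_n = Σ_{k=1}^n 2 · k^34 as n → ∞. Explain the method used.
S_n ~ 2 · n^35 / 35

By integral comparison (Euler-Maclaurin), Σ_{k=1}^n 2 · k^34 = 2 · ∫_0^n x^34 dx + O(n^34) = 2 · n^35/35 + O(n^34). (Equivalently, Faulhaber's formula gives the same leading term.)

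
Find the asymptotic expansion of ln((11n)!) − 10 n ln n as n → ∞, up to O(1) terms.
ln((11n)!) − 10 n ln n = n ln n + 11(ln 11 − 1) n + (1/2) ln(2π·11n) + O(1/n)

Stirling: ln((11n)!) = 11n ln(11n) − 11n + (1/2) ln(2π·11n) + O(1/n).
Expand 11n ln(11n) = 11n (ln n + ln 11) = 11n ln n + 11n ln 11.
Subtract 10n ln n: leading term is (11 − 10) n ln n = n ln n. The next term is 11n ln 11 − 11n = 11(ln 11 − 1) n. Then the (1/2) ln(2π·11n) correction.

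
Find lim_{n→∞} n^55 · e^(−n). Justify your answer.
lim = 0

Exponentials with base > 1 dominate every fixed polynomial: for any fixed c, n^c / e^n → 0 as n → ∞ (e.g. by the ratio test, or since e^n grows faster than any power of n). Hence n^55 · e^(−n) = n^55 / e^n → 0.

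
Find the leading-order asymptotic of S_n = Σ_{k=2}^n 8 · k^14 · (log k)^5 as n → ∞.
S_n ~ 8 · n^15 · (log n)^5 / 15

By integral comparison, S_n = ∫_1^n 8 · x^14 · (log x)^5 dx + O(n^14 · (log n)^5). For the integral, the leading term of ∫_1^n x^14 (log x)^5 dx is n^15/15 · (log n)^5 (by repeated integration by parts; each step lowers the log-exponent and produces a relatively O(1/log n) correction). Hence S_n ~ 8 · n^15 · (log n)^5 / 15.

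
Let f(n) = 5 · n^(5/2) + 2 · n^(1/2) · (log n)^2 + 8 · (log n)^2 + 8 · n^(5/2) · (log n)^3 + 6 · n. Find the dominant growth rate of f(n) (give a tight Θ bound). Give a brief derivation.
f(n) ∈ Θ(n^(5/2) · (log n)^3)

Compare the terms by growth order. For large n, n^a · (log n)^b dominates n^a' · (log n)^b' iff a > a', or (a = a' and b > b'). Ranking the 5 terms shows the dominant one is 8 · n^(5/2) · (log n)^3. Hence f(n) ∈ Θ(n^(5/2) · (log n)^3).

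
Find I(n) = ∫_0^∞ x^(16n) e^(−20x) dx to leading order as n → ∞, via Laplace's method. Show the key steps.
I(n) ~ (sqrt(2π·16n) / 20) · (16n/(20e))^(16n)

Write the integrand as exp(16n ln x − 20x) and set f(x) = 16n ln x − 20x. Then f'(x) = 16n/x − 20 = 0 at x* = 16n/20, and f''(x*) = −16n/x*^2 = −20^2/(16n). Laplace's method (interior maximum) gives
  I(n) ~ e^(f(x*)) · sqrt(2π / |f''(x*)|)
        = exp(16n ln(16n/20) − 16n) · sqrt(2π · 16n / 20^2)
        = (16n/20)^(16n) e^(−16n) · sqrt(2π·16n) / 20
        = (sqrt(2π·16n) / 20) · (16n/(20e))^(16n).
This matches Γ(16n+1)/20^(16n+1) with Stirling applied to Γ.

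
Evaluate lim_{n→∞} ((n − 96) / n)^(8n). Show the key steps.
lim = e^(−768)

Rewrite as (1 − 96/n)^(8n). By the standard limit (1 + x/n)^n → e^x, we have (1 − 96/n)^n → e^(−96), and raising to the 8th power gives e^(−768).
More precisely, ln[(1 − 96/n)^(8n)] = 8n · ln(1 − 96/n) = 8n · (-96/n + O(1/n^2)) = -768 + O(1/n) → -768.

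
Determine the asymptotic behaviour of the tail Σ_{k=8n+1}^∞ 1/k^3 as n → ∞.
Σ_{k>8n} 1/k^3 ~ 1/(2 · (8n)^2)

Compare to the integral: ∫_{8n}^∞ x^(−3) dx = [−x^(−2)/2]_{8n}^∞ = 1/((3−1)·(8n)^2). Euler-Maclaurin then gives
  Σ_{k>8n} 1/k^3 = ∫_{8n}^∞ dx/x^3 − 1/(2·(8n)^3) + O(1/(8n)^4).
(Equivalently this is ζ(3) − Σ_{k≤8n} 1/k^3.)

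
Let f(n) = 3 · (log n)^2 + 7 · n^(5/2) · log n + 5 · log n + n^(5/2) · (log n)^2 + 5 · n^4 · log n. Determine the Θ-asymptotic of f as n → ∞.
f(n) ∈ Θ(n^4 · log n)

Compare the terms by growth order. For large n, n^a · (log n)^b dominates n^a' · (log n)^b' iff a > a', or (a = a' and b > b'). Ranking the 5 terms shows the dominant one is 5 · n^4 · log n. Hence f(n) ∈ Θ(n^4 · log n).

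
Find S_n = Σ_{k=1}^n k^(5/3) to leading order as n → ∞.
S_n ~ (3/8) · n^(8/3)

Integral comparison: Σ_{k=1}^n k^(5/3) = ∫_0^n x^(5/3) dx + O(n^(5/3)). The integral is n^(1 + 5/3) / (1 + 5/3) = n^((5+3)/3) / ((5+3)/3) = (3/8) · n^(8/3).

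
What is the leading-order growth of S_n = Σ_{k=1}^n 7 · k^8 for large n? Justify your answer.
S_n ~ 7 · n^9 / 9

By integral comparison (Euler-Maclaurin), Σ_{k=1}^n 7 · k^8 = 7 · ∫_0^n x^8 dx + O(n^8) = 7 · n^9/9 + O(n^8). (Equivalently, Faulhaber's formula gives the same leading term.)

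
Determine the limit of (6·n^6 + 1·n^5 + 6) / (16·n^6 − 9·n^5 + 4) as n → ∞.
lim = 6/16 = 3/8

For large n the leading n^6 terms dominate both numerator and denominator. Dividing top and bottom by n^6, every other term tends to 0, leaving 6/16 = 3/8.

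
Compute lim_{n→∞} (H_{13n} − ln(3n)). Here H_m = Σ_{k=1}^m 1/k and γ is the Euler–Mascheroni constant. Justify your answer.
lim = ln(13/3) + γ

By Euler-Maclaurin, H_m = ln m + γ + O(1/m). So
  H_{13n} − ln(3n) = ln(13n) + γ − ln(3n) + O(1/n)
                       = ln(13/3) + γ + O(1/n).
Hence the limit is ln(13/3) + γ.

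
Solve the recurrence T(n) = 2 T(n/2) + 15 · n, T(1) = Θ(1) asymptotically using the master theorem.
T(n) = Θ(n log n)

log_2 2 = 1, and f(n) = 15 · n = Θ(n^(log_2 2)). This is Case 2 of the master theorem: T(n) = Θ(f(n) · log n) = Θ(n log n).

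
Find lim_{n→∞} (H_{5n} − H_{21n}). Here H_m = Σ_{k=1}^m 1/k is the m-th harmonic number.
lim = ln(5/21)

Euler-Maclaurin gives H_m = ln m + γ + 1/(2m) + O(1/m^2). The γ and O(1/m) terms cancel in the difference:
  H_{5n} − H_{21n} = ln(5n) − ln(21n) + O(1/n) = ln(5/21) + O(1/n).
Hence the limit is ln(5/21).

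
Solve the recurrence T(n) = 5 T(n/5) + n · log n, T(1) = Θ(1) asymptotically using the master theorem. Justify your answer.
T(n) = Θ(n · (log n)^2)

Here log_5 5 = 1 and f(n) = n · log n = Θ(n^(log_5 5) · (log n)^1). This is the extended Case 2 of the master theorem (f matches the critical exponent up to log factors), giving T(n) = Θ(n^(log_5 5) · (log n)^(1+1)) = Θ(n · (log n)^2).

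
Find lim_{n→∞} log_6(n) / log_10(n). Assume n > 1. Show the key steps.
lim = ln(10) / ln(6) = log_6(10)

Change of base: log_6(n) = ln n / ln 6 and log_10(n) = ln n / ln 10. The ratio is (ln n / ln 6) · (ln 10 / ln n) = ln 10 / ln 6, a constant independent of n. So the limit is ln 10 / ln 6 = log_6(10).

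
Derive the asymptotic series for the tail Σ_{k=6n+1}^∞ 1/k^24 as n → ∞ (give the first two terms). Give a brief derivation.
Σ_{k>6n} 1/k^24 = 1/(23 · (6n)^23) − 1/(2 · (6n)^24) + O(1/(6n)^25)

Compare to the integral: ∫_{6n}^∞ x^(−24) dx = [−x^(−23)/23]_{6n}^∞ = 1/((24−1)·(6n)^23). The Euler-Maclaurin correction adds −f(6n)/2 = −1/(2·(6n)^24). Euler-Maclaurin then gives
  Σ_{k>6n} 1/k^24 = ∫_{6n}^∞ dx/x^24 − 1/(2·(6n)^24) + O(1/(6n)^25).
(Equivalently this is ζ(24) − Σ_{k≤6n} 1/k^24.)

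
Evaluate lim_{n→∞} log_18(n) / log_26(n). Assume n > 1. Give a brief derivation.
lim = ln(26) / ln(18) = log_18(26)

Change of base: log_18(n) = ln n / ln 18 and log_26(n) = ln n / ln 26. The ratio is (ln n / ln 18) · (ln 26 / ln n) = ln 26 / ln 18, a constant independent of n. So the limit is ln 26 / ln 18 = log_18(26).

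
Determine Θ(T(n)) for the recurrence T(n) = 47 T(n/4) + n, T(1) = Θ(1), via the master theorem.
T(n) = Θ(n^(log_4 47))

Master theorem: compare f(n) = n to n^(log_4 47) where log_4 47 ≈ 2.777. Since 1 < log_4 47, we have f(n) = O(n^(log_4 47 − ε)) for some ε > 0 — Case 1. Hence T(n) = Θ(n^(log_4 47)).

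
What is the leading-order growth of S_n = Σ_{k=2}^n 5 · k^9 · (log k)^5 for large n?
S_n ~ n^10 · (log n)^5 / 2

By integral comparison, S_n = ∫_1^n 5 · x^9 · (log x)^5 dx + O(n^9 · (log n)^5). For the integral, the leading term of ∫_1^n x^9 (log x)^5 dx is n^10/10 · (log n)^5 (by repeated integration by parts; each step lowers the log-exponent and produces a relatively O(1/log n) correction). Hence S_n ~ n^10 · (log n)^5 / 2.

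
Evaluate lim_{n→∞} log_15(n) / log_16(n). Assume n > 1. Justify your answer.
lim = ln(16) / ln(15) = log_15(16)

Change of base: log_15(n) = ln n / ln 15 and log_16(n) = ln n / ln 16. The ratio is (ln n / ln 15) · (ln 16 / ln n) = ln 16 / ln 15, a constant independent of n. So the limit is ln 16 / ln 15 = log_15(16).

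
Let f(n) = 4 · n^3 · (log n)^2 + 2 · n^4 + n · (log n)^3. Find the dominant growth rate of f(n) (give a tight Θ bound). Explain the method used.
f(n) ∈ Θ(n^4)

Compare the terms by growth order. For large n, n^a · (log n)^b dominates n^a' · (log n)^b' iff a > a', or (a = a' and b > b'). Ranking the 3 terms shows the dominant one is 2 · n^4. Hence f(n) ∈ Θ(n^4).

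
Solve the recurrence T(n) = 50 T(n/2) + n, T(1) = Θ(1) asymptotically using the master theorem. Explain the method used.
T(n) = Θ(n^(log_2 50))

Master theorem: compare f(n) = n to n^(log_2 50) where log_2 50 ≈ 5.644. Since 1 < log_2 50, we have f(n) = O(n^(log_2 50 − ε)) for some ε > 0 — Case 1. Hence T(n) = Θ(n^(log_2 50)).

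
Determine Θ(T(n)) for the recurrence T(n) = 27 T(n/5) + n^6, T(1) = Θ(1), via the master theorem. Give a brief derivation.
T(n) = Θ(n^6)

log_5 27 ≈ 2.048. f(n) = n^6 dominates n^(log_5 27) since 6 > 2.048, and the regularity condition a·f(n/b) = 27·(n/5)^6 = (27/15625)·n^6 ≤ c·f(n) holds with c = 27/15625 ≈ 0.00173 < 1. So this is Case 3: T(n) = Θ(f(n)) = Θ(n^6).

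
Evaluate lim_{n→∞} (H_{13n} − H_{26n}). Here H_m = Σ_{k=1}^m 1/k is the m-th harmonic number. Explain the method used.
lim = ln(13/26) = −ln 2

Euler-Maclaurin gives H_m = ln m + γ + 1/(2m) + O(1/m^2). The γ and O(1/m) terms cancel in the difference:
  H_{13n} − H_{26n} = ln(13n) − ln(26n) + O(1/n) = ln(13/26) + O(1/n).
Hence the limit is ln(13/26) = −ln 2.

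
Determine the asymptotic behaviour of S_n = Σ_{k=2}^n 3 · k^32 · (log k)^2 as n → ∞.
S_n ~ n^33 · (log n)^2 / 11

By integral comparison, S_n = ∫_1^n 3 · x^32 · (log x)^2 dx + O(n^32 · (log n)^2). For the integral, the leading term of ∫_1^n x^32 (log x)^2 dx is n^33/33 · (log n)^2 (by repeated integration by parts; each step lowers the log-exponent and produces a relatively O(1/log n) correction). Hence S_n ~ n^33 · (log n)^2 / 11.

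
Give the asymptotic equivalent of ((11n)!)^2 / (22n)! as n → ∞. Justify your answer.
((11n)!)^2/(22n)! ~ ((2π·11n)^(1/2) / sqrt(2)) · 2^(−2·11n)  →  0

Write N = 11n. Stirling: N! ~ sqrt(2π N)(N/e)^N and (2N)! ~ sqrt(2π·2N)·(2N/e)^(2N).
  (N!)^2/(2N)! ~ (2π N)^(2/2) (N/e)^(2N) / [sqrt(2π·2N) (2N/e)^(2N)]
     = (2π N)^(2/2) / sqrt(2π·2N) · (N/(2N))^(2N)
     = (2π N)^((2−1)/2) / sqrt(2) · 2^(−2N).
Since 2^2 > 1, the factor 2^(−2N) decays exponentially, so the ratio → 0. Substituting N = 11n gives the stated form.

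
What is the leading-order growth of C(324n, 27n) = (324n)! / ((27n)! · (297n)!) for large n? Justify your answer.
C(324n, 27n) ~ (8916100448256/285311670611)^(27n) · sqrt(6/(11π·27n))

Write N = 27n. Apply Stirling to each factorial:
  (12N)! ~ sqrt(2π·12N) · (12N/e)^(12N),
  N! ~ sqrt(2π N) · (N/e)^N,
  (11N)! ~ sqrt(2π·11N) · (11N/e)^(11N).
The exponential factors combine to (12N)^(12N) / (N^N · (11N)^(11N)) = 12^(12N)/11^(11N) = (12^12/11^11)^N = (8916100448256/285311670611)^N.
The square-root prefactors combine to sqrt(2π·12N) / (sqrt(2π N)·sqrt(2π·11N)) = sqrt(12 / (2π·11·N)) = sqrt(6/(11π·27n)).
Substituting N = 27n: C(324n, 27n) ~ (8916100448256/285311670611)^(27n) · sqrt(6/(11π·27n)).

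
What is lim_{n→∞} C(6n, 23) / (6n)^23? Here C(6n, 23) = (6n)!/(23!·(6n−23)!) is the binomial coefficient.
lim = 1/23! = 1/25852016738884976640000

With N = 6n → ∞: C(N, 23) / N^23 = [N(N−1)…(N−22)] / (23! · N^23) = (1/23!) · 1 · (1 − 1/(6n)) · … · (1 − 22/(6n)). Each factor → 1 as N → ∞, so the limit is 1/23! = 1/25852016738884976640000.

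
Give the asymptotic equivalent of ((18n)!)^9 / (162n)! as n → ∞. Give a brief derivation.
((18n)!)^9/(162n)! ~ ((2π·18n)^(8/2) / 3) · 9^(−9·18n)  →  0

Write N = 18n. Stirling: N! ~ sqrt(2π N)(N/e)^N and (9N)! ~ sqrt(2π·9N)·(9N/e)^(9N).
  (N!)^9/(9N)! ~ (2π N)^(9/2) (N/e)^(9N) / [sqrt(2π·9N) (9N/e)^(9N)]
     = (2π N)^(9/2) / sqrt(2π·9N) · (N/(9N))^(9N)
     = (2π N)^((9−1)/2) / 3 · 9^(−9N).
Since 9^9 > 1, the factor 9^(−9N) decays exponentially, so the ratio → 0. Substituting N = 18n gives the stated form.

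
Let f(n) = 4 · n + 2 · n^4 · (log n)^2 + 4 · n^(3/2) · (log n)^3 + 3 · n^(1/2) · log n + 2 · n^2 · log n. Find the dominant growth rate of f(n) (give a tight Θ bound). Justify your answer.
f(n) ∈ Θ(n^4 · (log n)^2)

Compare the terms by growth order. For large n, n^a · (log n)^b dominates n^a' · (log n)^b' iff a > a', or (a = a' and b > b'). Ranking the 5 terms shows the dominant one is 2 · n^4 · (log n)^2. Hence f(n) ∈ Θ(n^4 · (log n)^2).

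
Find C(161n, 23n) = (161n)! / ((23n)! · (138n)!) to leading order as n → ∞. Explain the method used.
C(161n, 23n) ~ (823543/46656)^(23n) · sqrt(7/(12π·23n))

Write N = 23n. Apply Stirling to each factorial:
  (7N)! ~ sqrt(2π·7N) · (7N/e)^(7N),
  N! ~ sqrt(2π N) · (N/e)^N,
  (6N)! ~ sqrt(2π·6N) · (6N/e)^(6N).
The exponential factors combine to (7N)^(7N) / (N^N · (6N)^(6N)) = 7^(7N)/6^(6N) = (7^7/6^6)^N = (823543/46656)^N.
The square-root prefactors combine to sqrt(2π·7N) / (sqrt(2π N)·sqrt(2π·6N)) = sqrt(7 / (2π·6·N)) = sqrt(7/(12π·23n)).
Substituting N = 23n: C(161n, 23n) ~ (823543/46656)^(23n) · sqrt(7/(12π·23n)).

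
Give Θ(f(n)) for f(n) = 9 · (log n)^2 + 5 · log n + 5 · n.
f(n) ∈ Θ(n)

Compare the terms by growth order. For large n, n^a · (log n)^b dominates n^a' · (log n)^b' iff a > a', or (a = a' and b > b'). Ranking the 3 terms shows the dominant one is 5 · n. Hence f(n) ∈ Θ(n).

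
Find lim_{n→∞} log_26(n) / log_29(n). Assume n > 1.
lim = ln(29) / ln(26) = log_26(29)

Change of base: log_26(n) = ln n / ln 26 and log_29(n) = ln n / ln 29. The ratio is (ln n / ln 26) · (ln 29 / ln n) = ln 29 / ln 26, a constant independent of n. So the limit is ln 29 / ln 26 = log_26(29).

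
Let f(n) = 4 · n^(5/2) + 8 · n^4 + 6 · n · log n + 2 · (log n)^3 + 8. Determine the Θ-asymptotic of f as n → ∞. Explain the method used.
f(n) ∈ Θ(n^4)

Compare the terms by growth order. For large n, n^a · (log n)^b dominates n^a' · (log n)^b' iff a > a', or (a = a' and b > b'). Ranking the 5 terms shows the dominant one is 8 · n^4. Hence f(n) ∈ Θ(n^4).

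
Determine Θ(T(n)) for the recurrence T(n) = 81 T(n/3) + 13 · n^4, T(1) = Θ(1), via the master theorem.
T(n) = Θ(n^4 log n)

log_3 81 = 4, and f(n) = 13 · n^4 = Θ(n^(log_3 81)). This is Case 2 of the master theorem: T(n) = Θ(f(n) · log n) = Θ(n^4 log n).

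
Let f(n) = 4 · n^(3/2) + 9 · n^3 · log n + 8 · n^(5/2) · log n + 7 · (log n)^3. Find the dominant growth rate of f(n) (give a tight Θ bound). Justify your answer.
f(n) ∈ Θ(n^3 · log n)

Compare the terms by growth order. For large n, n^a · (log n)^b dominates n^a' · (log n)^b' iff a > a', or (a = a' and b > b'). Ranking the 4 terms shows the dominant one is 9 · n^3 · log n. Hence f(n) ∈ Θ(n^3 · log n).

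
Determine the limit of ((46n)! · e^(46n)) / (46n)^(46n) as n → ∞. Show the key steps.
lim = ∞

Stirling: (46n)! ~ sqrt(2π·46n) · (46n/e)^(46n). Hence
  (46n)! · e^(46n) / (46n)^(46n) ~ sqrt(2π·46n) = sqrt(2π·46) · sqrt(n) → ∞.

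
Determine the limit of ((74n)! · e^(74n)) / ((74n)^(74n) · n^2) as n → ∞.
lim = 0

Stirling: (74n)! ~ sqrt(2π·74n) · (74n/e)^(74n). Hence
  (74n)! · e^(74n) / (74n)^(74n) ~ sqrt(2π·74n).
Dividing by n^2: sqrt(2π·74n) / n^2 = sqrt(2π·74) · n^((1−4)/2), so the expression behaves like sqrt(2π·74) · n^((1−4)/2) → 0.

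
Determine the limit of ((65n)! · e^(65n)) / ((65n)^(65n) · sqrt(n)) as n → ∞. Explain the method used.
lim = sqrt(2π·65)

Stirling: (65n)! ~ sqrt(2π·65n) · (65n/e)^(65n). Hence
  (65n)! · e^(65n) / (65n)^(65n) ~ sqrt(2π·65n).
Dividing by sqrt(n): sqrt(2π·65n) / sqrt(n) = sqrt(2π·65) · n^((1−1)/2), so the limit is sqrt(2π·65).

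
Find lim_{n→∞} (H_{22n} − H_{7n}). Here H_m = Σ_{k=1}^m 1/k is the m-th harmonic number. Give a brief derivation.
lim = ln(22/7)

Euler-Maclaurin gives H_m = ln m + γ + 1/(2m) + O(1/m^2). The γ and O(1/m) terms cancel in the difference:
  H_{22n} − H_{7n} = ln(22n) − ln(7n) + O(1/n) = ln(22/7) + O(1/n).
Hence the limit is ln(22/7).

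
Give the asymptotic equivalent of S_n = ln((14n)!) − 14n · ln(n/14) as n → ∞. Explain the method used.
S_n ~ 14n · (ln 196 − 1) + O(ln n)

Stirling: ln((14n)!) = 14n ln(14n) − 14n + O(ln n).
  S_n = 14n ln(14n) − 14n − 14n ln(n/14) + O(ln n)
      = 14n ln(14n) − 14n ln n + 14n ln 14 − 14n + O(ln n)
      = 14n ln 14 + 14n ln 14 − 14n + O(ln n)
      = 14n (ln 196 − 1) + O(ln n).
Numerically ln(196) − 1 ≈ 4.2781.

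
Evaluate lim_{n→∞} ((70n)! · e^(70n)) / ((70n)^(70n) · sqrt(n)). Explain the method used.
lim = sqrt(2π·70)

Stirling: (70n)! ~ sqrt(2π·70n) · (70n/e)^(70n). Hence
  (70n)! · e^(70n) / (70n)^(70n) ~ sqrt(2π·70n).
Dividing by sqrt(n): sqrt(2π·70n) / sqrt(n) = sqrt(2π·70) · n^((1−1)/2), so the limit is sqrt(2π·70).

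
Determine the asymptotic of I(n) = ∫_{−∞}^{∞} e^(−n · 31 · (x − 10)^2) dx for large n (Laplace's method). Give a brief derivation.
I(n) = sqrt(π/(31n))

Here φ(x) = 31 · (x − 10)^2 has its unique minimum at x* = 10 with φ(x*) = 0 and φ''(x*) = 62. Laplace's method gives
  I(n) ~ e^(−n φ(x*)) · sqrt(2π / (n · φ''(x*))) = sqrt(2π / (62n)) = sqrt(π/(31n)).
This is exact: substituting u = (x − 10)·sqrt(31n) gives I(n) = (1/sqrt(31n)) ∫_{−∞}^{∞} e^(−u^2) du = sqrt(π/(31n)).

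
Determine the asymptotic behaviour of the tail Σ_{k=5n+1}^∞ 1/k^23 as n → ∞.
Σ_{k>5n} 1/k^23 ~ 1/(22 · (5n)^22)

Compare to the integral: ∫_{5n}^∞ x^(−23) dx = [−x^(−22)/22]_{5n}^∞ = 1/((23−1)·(5n)^22). Euler-Maclaurin then gives
  Σ_{k>5n} 1/k^23 = ∫_{5n}^∞ dx/x^23 − 1/(2·(5n)^23) + O(1/(5n)^24).
(Equivalently this is ζ(23) − Σ_{k≤5n} 1/k^23.)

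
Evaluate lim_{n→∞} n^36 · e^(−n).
lim = 0

Exponentials with base > 1 dominate every fixed polynomial: for any fixed c, n^c / e^n → 0 as n → ∞ (e.g. by the ratio test, or since e^n grows faster than any power of n). Hence n^36 · e^(−n) = n^36 / e^n → 0.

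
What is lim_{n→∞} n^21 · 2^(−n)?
lim = 0

Exponentials with base > 1 dominate every fixed polynomial: for any fixed c, n^c / 2^n → 0 as n → ∞ (e.g. by the ratio test, or by writing 2^n = e^(n ln 2) and noting e^(n ln 2) / n^c → ∞). Hence n^21 · 2^(−n) = n^21 / 2^n → 0.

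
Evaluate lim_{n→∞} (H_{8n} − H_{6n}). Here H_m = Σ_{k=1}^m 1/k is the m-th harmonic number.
lim = ln(8/6) = ln(4/3)

Euler-Maclaurin gives H_m = ln m + γ + 1/(2m) + O(1/m^2). The γ and O(1/m) terms cancel in the difference:
  H_{8n} − H_{6n} = ln(8n) − ln(6n) + O(1/n) = ln(8/6) + O(1/n).
Hence the limit is ln(8/6) = ln(4/3).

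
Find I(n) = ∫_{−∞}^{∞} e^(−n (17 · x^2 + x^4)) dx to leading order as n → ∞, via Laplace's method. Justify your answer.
I(n) ~ sqrt(π/(17n))

φ(x) = 17 · x^2 + x^4 has its unique global minimum at x* = 0 (since φ'(x) = 34x + 4x^3 = 0 only at x = 0 for real x with both coefficients positive, and φ → ∞ as |x| → ∞). At x* = 0, φ(0) = 0 and φ''(0) = 34. Laplace's method then gives
  I(n) ~ sqrt(2π / (n · φ''(0))) · e^(−n φ(0)) = sqrt(2π / (34n)) = sqrt(π/(17n)).
The x^4 term contributes only at subleading order (an O(1/n) relative correction).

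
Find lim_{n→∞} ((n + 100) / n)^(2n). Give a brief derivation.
lim = e^200

Rewrite as (1 + 100/n)^(2n). By the standard limit (1 + x/n)^n → e^x, we have (1 + 100/n)^n → e^100, and raising to the 2nd power gives e^200.
More precisely, ln[(1 + 100/n)^(2n)] = 2n · ln(1 + 100/n) = 2n · (100/n + O(1/n^2)) = 200 + O(1/n) → 200.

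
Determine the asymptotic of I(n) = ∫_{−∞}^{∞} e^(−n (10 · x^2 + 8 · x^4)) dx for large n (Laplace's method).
I(n) ~ sqrt(π/(10n))

φ(x) = 10 · x^2 + 8 · x^4 has its unique global minimum at x* = 0 (since φ'(x) = 20x + 32x^3 = 0 only at x = 0 for real x with both coefficients positive, and φ → ∞ as |x| → ∞). At x* = 0, φ(0) = 0 and φ''(0) = 20. Laplace's method then gives
  I(n) ~ sqrt(2π / (n · φ''(0))) · e^(−n φ(0)) = sqrt(2π / (20n)) = sqrt(π/(10n)).
The 8 · x^4 term contributes only at subleading order (an O(1/n) relative correction).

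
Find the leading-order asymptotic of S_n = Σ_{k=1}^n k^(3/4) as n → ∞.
S_n ~ (4/7) · n^(7/4)

Integral comparison: Σ_{k=1}^n k^(3/4) = ∫_0^n x^(3/4) dx + O(n^(3/4)). The integral is n^(1 + 3/4) / (1 + 3/4) = n^((3+4)/4) / ((3+4)/4) = (4/7) · n^(7/4).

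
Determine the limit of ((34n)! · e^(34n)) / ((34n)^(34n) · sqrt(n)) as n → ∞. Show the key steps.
lim = sqrt(2π·34)

Stirling: (34n)! ~ sqrt(2π·34n) · (34n/e)^(34n). Hence
  (34n)! · e^(34n) / (34n)^(34n) ~ sqrt(2π·34n).
Dividing by sqrt(n): sqrt(2π·34n) / sqrt(n) = sqrt(2π·34) · n^((1−1)/2), so the limit is sqrt(2π·34).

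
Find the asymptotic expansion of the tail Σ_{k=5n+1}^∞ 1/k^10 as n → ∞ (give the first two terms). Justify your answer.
Σ_{k>5n} 1/k^10 = 1/(9 · (5n)^9) − 1/(2 · (5n)^10) + O(1/(5n)^11)

Compare to the integral: ∫_{5n}^∞ x^(−10) dx = [−x^(−9)/9]_{5n}^∞ = 1/((10−1)·(5n)^9). The Euler-Maclaurin correction adds −f(5n)/2 = −1/(2·(5n)^10). Euler-Maclaurin then gives
  Σ_{k>5n} 1/k^10 = ∫_{5n}^∞ dx/x^10 − 1/(2·(5n)^10) + O(1/(5n)^11).
(Equivalently this is ζ(10) − Σ_{k≤5n} 1/k^10.)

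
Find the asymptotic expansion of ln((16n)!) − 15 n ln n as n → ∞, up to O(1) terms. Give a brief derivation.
ln((16n)!) − 15 n ln n = n ln n + 16(ln 16 − 1) n + (1/2) ln(2π·16n) + O(1/n)

Stirling: ln((16n)!) = 16n ln(16n) − 16n + (1/2) ln(2π·16n) + O(1/n).
Expand 16n ln(16n) = 16n (ln n + ln 16) = 16n ln n + 16n ln 16.
Subtract 15n ln n: leading term is (16 − 15) n ln n = n ln n. The next term is 16n ln 16 − 16n = 16(ln 16 − 1) n. Then the (1/2) ln(2π·16n) correction.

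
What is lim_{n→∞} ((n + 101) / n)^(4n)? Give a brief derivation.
lim = e^404

Rewrite as (1 + 101/n)^(4n). By the standard limit (1 + x/n)^n → e^x, we have (1 + 101/n)^n → e^101, and raising to the 4th power gives e^404.
More precisely, ln[(1 + 101/n)^(4n)] = 4n · ln(1 + 101/n) = 4n · (101/n + O(1/n^2)) = 404 + O(1/n) → 404.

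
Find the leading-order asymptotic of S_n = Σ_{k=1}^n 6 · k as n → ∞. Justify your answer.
S_n ~ 3 · n^2

By integral comparison (Euler-Maclaurin), Σ_{k=1}^n 6 · k = 6 · ∫_0^n x^1 dx + O(n) = 6 · n^2/2 = 3 · n^2 + O(n). (Equivalently, Faulhaber's formula gives the same leading term.)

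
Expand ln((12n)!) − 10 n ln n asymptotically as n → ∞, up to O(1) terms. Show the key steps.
ln((12n)!) − 10 n ln n = 2 n ln n + 12(ln 12 − 1) n + (1/2) ln(2π·12n) + O(1/n)

Stirling: ln((12n)!) = 12n ln(12n) − 12n + (1/2) ln(2π·12n) + O(1/n).
Expand 12n ln(12n) = 12n (ln n + ln 12) = 12n ln n + 12n ln 12.
Subtract 10n ln n: leading term is (12 − 10) n ln n = 2 n ln n. The next term is 12n ln 12 − 12n = 12(ln 12 − 1) n. Then the (1/2) ln(2π·12n) correction.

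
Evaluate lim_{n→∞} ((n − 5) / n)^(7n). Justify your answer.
lim = e^(−35)

Rewrite as (1 − 5/n)^(7n). By the standard limit (1 + x/n)^n → e^x, we have (1 − 5/n)^n → e^(−5), and raising to the 7th power gives e^(−35).
More precisely, ln[(1 − 5/n)^(7n)] = 7n · ln(1 − 5/n) = 7n · (-5/n + O(1/n^2)) = -35 + O(1/n) → -35.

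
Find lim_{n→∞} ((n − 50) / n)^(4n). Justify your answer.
lim = e^(−200)

Rewrite as (1 − 50/n)^(4n). By the standard limit (1 + x/n)^n → e^x, we have (1 − 50/n)^n → e^(−50), and raising to the 4th power gives e^(−200).
More precisely, ln[(1 − 50/n)^(4n)] = 4n · ln(1 − 50/n) = 4n · (-50/n + O(1/n^2)) = -200 + O(1/n) → -200.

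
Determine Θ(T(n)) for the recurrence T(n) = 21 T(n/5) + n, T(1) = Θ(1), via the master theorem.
T(n) = Θ(n^(log_5 21))

Master theorem: compare f(n) = n to n^(log_5 21) where log_5 21 ≈ 1.892. Since 1 < log_5 21, we have f(n) = O(n^(log_5 21 − ε)) for some ε > 0 — Case 1. Hence T(n) = Θ(n^(log_5 21)).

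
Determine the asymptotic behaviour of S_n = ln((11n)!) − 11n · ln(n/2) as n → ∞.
S_n ~ 11n · (ln 22 − 1) + O(ln n)

Stirling: ln((11n)!) = 11n ln(11n) − 11n + O(ln n).
  S_n = 11n ln(11n) − 11n − 11n ln(n/2) + O(ln n)
      = 11n ln(11n) − 11n ln n + 11n ln 2 − 11n + O(ln n)
      = 11n ln 11 + 11n ln 2 − 11n + O(ln n)
      = 11n (ln 22 − 1) + O(ln n).
Numerically ln(22) − 1 ≈ 2.0910.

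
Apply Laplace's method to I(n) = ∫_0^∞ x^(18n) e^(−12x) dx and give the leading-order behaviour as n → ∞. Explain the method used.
I(n) ~ (sqrt(2π·18n) / 12) · (18n/(12e))^(18n)

Write the integrand as exp(18n ln x − 12x) and set f(x) = 18n ln x − 12x. Then f'(x) = 18n/x − 12 = 0 at x* = 18n/12, and f''(x*) = −18n/x*^2 = −12^2/(18n). Laplace's method (interior maximum) gives
  I(n) ~ e^(f(x*)) · sqrt(2π / |f''(x*)|)
        = exp(18n ln(18n/12) − 18n) · sqrt(2π · 18n / 12^2)
        = (18n/12)^(18n) e^(−18n) · sqrt(2π·18n) / 12
        = (sqrt(2π·18n) / 12) · (18n/(12e))^(18n).
This matches Γ(18n+1)/12^(18n+1) with Stirling applied to Γ.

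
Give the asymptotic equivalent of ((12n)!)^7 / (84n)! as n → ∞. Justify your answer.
((12n)!)^7/(84n)! ~ ((2π·12n)^(6/2) / sqrt(7)) · 7^(−7·12n)  →  0

Write N = 12n. Stirling: N! ~ sqrt(2π N)(N/e)^N and (7N)! ~ sqrt(2π·7N)·(7N/e)^(7N).
  (N!)^7/(7N)! ~ (2π N)^(7/2) (N/e)^(7N) / [sqrt(2π·7N) (7N/e)^(7N)]
     = (2π N)^(7/2) / sqrt(2π·7N) · (N/(7N))^(7N)
     = (2π N)^((7−1)/2) / sqrt(7) · 7^(−7N).
Since 7^7 > 1, the factor 7^(−7N) decays exponentially, so the ratio → 0. Substituting N = 12n gives the stated form.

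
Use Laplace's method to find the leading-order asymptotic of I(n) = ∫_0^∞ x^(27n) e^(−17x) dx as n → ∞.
I(n) ~ (sqrt(2π·27n) / 17) · (27n/(17e))^(27n)

Write the integrand as exp(27n ln x − 17x) and set f(x) = 27n ln x − 17x. Then f'(x) = 27n/x − 17 = 0 at x* = 27n/17, and f''(x*) = −27n/x*^2 = −17^2/(27n). Laplace's method (interior maximum) gives
  I(n) ~ e^(f(x*)) · sqrt(2π / |f''(x*)|)
        = exp(27n ln(27n/17) − 27n) · sqrt(2π · 27n / 17^2)
        = (27n/17)^(27n) e^(−27n) · sqrt(2π·27n) / 17
        = (sqrt(2π·27n) / 17) · (27n/(17e))^(27n).
This matches Γ(27n+1)/17^(27n+1) with Stirling applied to Γ.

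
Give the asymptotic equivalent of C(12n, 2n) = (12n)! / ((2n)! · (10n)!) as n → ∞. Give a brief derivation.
C(12n, 2n) ~ (46656/3125)^(2n) · sqrt(3/(5π·2n))

Write N = 2n. Apply Stirling to each factorial:
  (6N)! ~ sqrt(2π·6N) · (6N/e)^(6N),
  N! ~ sqrt(2π N) · (N/e)^N,
  (5N)! ~ sqrt(2π·5N) · (5N/e)^(5N).
The exponential factors combine to (6N)^(6N) / (N^N · (5N)^(5N)) = 6^(6N)/5^(5N) = (6^6/5^5)^N = (46656/3125)^N.
The square-root prefactors combine to sqrt(2π·6N) / (sqrt(2π N)·sqrt(2π·5N)) = sqrt(6 / (2π·5·N)) = sqrt(3/(5π·2n)).
Substituting N = 2n: C(12n, 2n) ~ (46656/3125)^(2n) · sqrt(3/(5π·2n)).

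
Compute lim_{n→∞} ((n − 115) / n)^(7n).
lim = e^(−805)

Rewrite as (1 − 115/n)^(7n). By the standard limit (1 + x/n)^n → e^x, we have (1 − 115/n)^n → e^(−115), and raising to the 7th power gives e^(−805).
More precisely, ln[(1 − 115/n)^(7n)] = 7n · ln(1 − 115/n) = 7n · (-115/n + O(1/n^2)) = -805 + O(1/n) → -805.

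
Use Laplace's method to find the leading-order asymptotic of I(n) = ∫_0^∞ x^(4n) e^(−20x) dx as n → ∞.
I(n) ~ (sqrt(2π·4n) / 20) · (4n/(20e))^(4n)

Write the integrand as exp(4n ln x − 20x) and set f(x) = 4n ln x − 20x. Then f'(x) = 4n/x − 20 = 0 at x* = 4n/20, and f''(x*) = −4n/x*^2 = −20^2/(4n). Laplace's method (interior maximum) gives
  I(n) ~ e^(f(x*)) · sqrt(2π / |f''(x*)|)
        = exp(4n ln(4n/20) − 4n) · sqrt(2π · 4n / 20^2)
        = (4n/20)^(4n) e^(−4n) · sqrt(2π·4n) / 20
        = (sqrt(2π·4n) / 20) · (4n/(20e))^(4n).
This matches Γ(4n+1)/20^(4n+1) with Stirling applied to Γ.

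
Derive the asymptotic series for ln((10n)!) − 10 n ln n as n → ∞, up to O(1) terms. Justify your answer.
ln((10n)!) − 10 n ln n = 10(ln 10 − 1) n + (1/2) ln(2π·10n) + O(1/n)

Stirling: ln((10n)!) = 10n ln(10n) − 10n + (1/2) ln(2π·10n) + O(1/n).
Since 10n ln(10n) = 10n ln n + 10n ln 10, subtracting 10n ln n cancels the n ln n term exactly. What remains is 10(ln 10 − 1) n + (1/2) ln(2π·10n) + O(1/n).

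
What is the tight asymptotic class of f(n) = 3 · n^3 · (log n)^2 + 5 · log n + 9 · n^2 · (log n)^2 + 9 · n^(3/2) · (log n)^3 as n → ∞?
f(n) ∈ Θ(n^3 · (log n)^2)

Compare the terms by growth order. For large n, n^a · (log n)^b dominates n^a' · (log n)^b' iff a > a', or (a = a' and b > b'). Ranking the 4 terms shows the dominant one is 3 · n^3 · (log n)^2. Hence f(n) ∈ Θ(n^3 · (log n)^2).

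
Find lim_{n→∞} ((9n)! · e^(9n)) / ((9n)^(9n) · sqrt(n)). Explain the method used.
lim = sqrt(2π·9)

Stirling: (9n)! ~ sqrt(2π·9n) · (9n/e)^(9n). Hence
  (9n)! · e^(9n) / (9n)^(9n) ~ sqrt(2π·9n).
Dividing by sqrt(n): sqrt(2π·9n) / sqrt(n) = sqrt(2π·9) · n^((1−1)/2), so the limit is sqrt(2π·9).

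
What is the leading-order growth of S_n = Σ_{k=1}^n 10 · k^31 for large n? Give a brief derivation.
S_n ~ 5 · n^32 / 16

By integral comparison (Euler-Maclaurin), Σ_{k=1}^n 10 · k^31 = 10 · ∫_0^n x^31 dx + O(n^31) = 10 · n^32/32 = 5 · n^32 / 16 + O(n^31). (Equivalently, Faulhaber's formula gives the same leading term.)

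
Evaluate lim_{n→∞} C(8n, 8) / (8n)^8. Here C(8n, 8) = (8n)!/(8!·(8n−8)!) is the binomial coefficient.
lim = 1/8! = 1/40320

With N = 8n → ∞: C(N, 8) / N^8 = [N(N−1)…(N−7)] / (8! · N^8) = (1/8!) · 1 · (1 − 1/(8n)) · … · (1 − 7/(8n)). Each factor → 1 as N → ∞, so the limit is 1/8! = 1/40320.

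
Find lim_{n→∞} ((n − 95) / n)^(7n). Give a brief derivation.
lim = e^(−665)

Rewrite as (1 − 95/n)^(7n). By the standard limit (1 + x/n)^n → e^x, we have (1 − 95/n)^n → e^(−95), and raising to the 7th power gives e^(−665).
More precisely, ln[(1 − 95/n)^(7n)] = 7n · ln(1 − 95/n) = 7n · (-95/n + O(1/n^2)) = -665 + O(1/n) → -665.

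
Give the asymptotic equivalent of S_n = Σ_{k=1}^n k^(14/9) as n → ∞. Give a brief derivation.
S_n ~ (9/23) · n^(23/9)

Integral comparison: Σ_{k=1}^n k^(14/9) = ∫_0^n x^(14/9) dx + O(n^(14/9)). The integral is n^(1 + 14/9) / (1 + 14/9) = n^((14+9)/9) / ((14+9)/9) = (9/23) · n^(23/9).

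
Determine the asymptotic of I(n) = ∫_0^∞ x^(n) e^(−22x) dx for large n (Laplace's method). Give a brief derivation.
I(n) ~ (sqrt(2π·n) / 22) · (n/(22e))^(n)

Write the integrand as exp(n ln x − 22x) and set f(x) = n ln x − 22x. Then f'(x) = n/x − 22 = 0 at x* = n/22, and f''(x*) = −n/x*^2 = −22^2/(n). Laplace's method (interior maximum) gives
  I(n) ~ e^(f(x*)) · sqrt(2π / |f''(x*)|)
        = exp(n ln(n/22) − n) · sqrt(2π · n / 22^2)
        = (n/22)^(n) e^(−n) · sqrt(2π·n) / 22
        = (sqrt(2π·n) / 22) · (n/(22e))^(n).
This matches Γ(n+1)/22^(n+1) with Stirling applied to Γ.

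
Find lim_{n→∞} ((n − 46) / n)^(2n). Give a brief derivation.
lim = e^(−92)

Rewrite as (1 − 46/n)^(2n). By the standard limit (1 + x/n)^n → e^x, we have (1 − 46/n)^n → e^(−46), and raising to the 2nd power gives e^(−92).
More precisely, ln[(1 − 46/n)^(2n)] = 2n · ln(1 − 46/n) = 2n · (-46/n + O(1/n^2)) = -92 + O(1/n) → -92.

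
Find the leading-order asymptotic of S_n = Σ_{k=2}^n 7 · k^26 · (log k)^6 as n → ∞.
S_n ~ 7 · n^27 · (log n)^6 / 27

By integral comparison, S_n = ∫_1^n 7 · x^26 · (log x)^6 dx + O(n^26 · (log n)^6). For the integral, the leading term of ∫_1^n x^26 (log x)^6 dx is n^27/27 · (log n)^6 (by repeated integration by parts; each step lowers the log-exponent and produces a relatively O(1/log n) correction). Hence S_n ~ 7 · n^27 · (log n)^6 / 27.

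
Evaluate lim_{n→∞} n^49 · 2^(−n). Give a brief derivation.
lim = 0

Exponentials with base > 1 dominate every fixed polynomial: for any fixed c, n^c / 2^n → 0 as n → ∞ (e.g. by the ratio test, or by writing 2^n = e^(n ln 2) and noting e^(n ln 2) / n^c → ∞). Hence n^49 · 2^(−n) = n^49 / 2^n → 0.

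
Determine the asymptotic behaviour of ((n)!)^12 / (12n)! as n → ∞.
((n)!)^12/(12n)! ~ ((2π·n)^(11/2) / sqrt(12)) · 12^(−12·n)  →  0

Write N = n. Stirling: N! ~ sqrt(2π N)(N/e)^N and (12N)! ~ sqrt(2π·12N)·(12N/e)^(12N).
  (N!)^12/(12N)! ~ (2π N)^(12/2) (N/e)^(12N) / [sqrt(2π·12N) (12N/e)^(12N)]
     = (2π N)^(12/2) / sqrt(2π·12N) · (N/(12N))^(12N)
     = (2π N)^((12−1)/2) / sqrt(12) · 12^(−12N).
Since 12^12 > 1, the factor 12^(−12N) decays exponentially, so the ratio → 0. Substituting N = n gives the stated form.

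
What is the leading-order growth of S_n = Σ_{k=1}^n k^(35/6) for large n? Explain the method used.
S_n ~ (6/41) · n^(41/6)

Integral comparison: Σ_{k=1}^n k^(35/6) = ∫_0^n x^(35/6) dx + O(n^(35/6)). The integral is n^(1 + 35/6) / (1 + 35/6) = n^((35+6)/6) / ((35+6)/6) = (6/41) · n^(41/6).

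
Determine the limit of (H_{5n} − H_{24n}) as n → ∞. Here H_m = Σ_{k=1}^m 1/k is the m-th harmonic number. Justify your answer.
lim = ln(5/24)

Euler-Maclaurin gives H_m = ln m + γ + 1/(2m) + O(1/m^2). The γ and O(1/m) terms cancel in the difference:
  H_{5n} − H_{24n} = ln(5n) − ln(24n) + O(1/n) = ln(5/24) + O(1/n).
Hence the limit is ln(5/24).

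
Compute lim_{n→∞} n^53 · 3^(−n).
lim = 0

Exponentials with base > 1 dominate every fixed polynomial: for any fixed c, n^c / 3^n → 0 as n → ∞ (e.g. by the ratio test, or by writing 3^n = e^(n ln 3) and noting e^(n ln 3) / n^c → ∞). Hence n^53 · 3^(−n) = n^53 / 3^n → 0.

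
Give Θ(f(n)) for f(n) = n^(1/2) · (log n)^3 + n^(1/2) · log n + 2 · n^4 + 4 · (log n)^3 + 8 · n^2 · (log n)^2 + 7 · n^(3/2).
f(n) ∈ Θ(n^4)

Compare the terms by growth order. For large n, n^a · (log n)^b dominates n^a' · (log n)^b' iff a > a', or (a = a' and b > b'). Ranking the 6 terms shows the dominant one is 2 · n^4. Hence f(n) ∈ Θ(n^4).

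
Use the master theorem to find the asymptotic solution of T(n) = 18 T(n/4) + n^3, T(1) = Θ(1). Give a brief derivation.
T(n) = Θ(n^3)

log_4 18 ≈ 2.085. f(n) = n^3 dominates n^(log_4 18) since 3 > 2.085, and the regularity condition a·f(n/b) = 18·(n/4)^3 = (18/64)·n^3 ≤ c·f(n) holds with c = 18/64 ≈ 0.281 < 1. So this is Case 3: T(n) = Θ(f(n)) = Θ(n^3).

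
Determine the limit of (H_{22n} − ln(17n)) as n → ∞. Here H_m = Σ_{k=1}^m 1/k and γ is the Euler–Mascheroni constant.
lim = ln(22/17) + γ

By Euler-Maclaurin, H_m = ln m + γ + O(1/m). So
  H_{22n} − ln(17n) = ln(22n) + γ − ln(17n) + O(1/n)
                       = ln(22/17) + γ + O(1/n).
Hence the limit is ln(22/17) + γ.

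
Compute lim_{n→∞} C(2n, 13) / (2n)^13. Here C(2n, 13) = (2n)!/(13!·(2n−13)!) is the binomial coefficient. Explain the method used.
lim = 1/13! = 1/6227020800

With N = 2n → ∞: C(N, 13) / N^13 = [N(N−1)…(N−12)] / (13! · N^13) = (1/13!) · 1 · (1 − 1/(2n)) · … · (1 − 12/(2n)). Each factor → 1 as N → ∞, so the limit is 1/13! = 1/6227020800.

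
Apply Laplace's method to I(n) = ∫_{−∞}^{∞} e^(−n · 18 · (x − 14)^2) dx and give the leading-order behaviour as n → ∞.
I(n) = sqrt(π/(18n))

Here φ(x) = 18 · (x − 14)^2 has its unique minimum at x* = 14 with φ(x*) = 0 and φ''(x*) = 36. Laplace's method gives
  I(n) ~ e^(−n φ(x*)) · sqrt(2π / (n · φ''(x*))) = sqrt(2π / (36n)) = sqrt(π/(18n)).
This is exact: substituting u = (x − 14)·sqrt(18n) gives I(n) = (1/sqrt(18n)) ∫_{−∞}^{∞} e^(−u^2) du = sqrt(π/(18n)).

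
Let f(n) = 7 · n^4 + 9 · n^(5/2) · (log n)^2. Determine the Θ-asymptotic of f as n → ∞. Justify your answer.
f(n) ∈ Θ(n^4)

Compare the terms by growth order. For large n, n^a · (log n)^b dominates n^a' · (log n)^b' iff a > a', or (a = a' and b > b'). Ranking the 2 terms shows the dominant one is 7 · n^4. Hence f(n) ∈ Θ(n^4).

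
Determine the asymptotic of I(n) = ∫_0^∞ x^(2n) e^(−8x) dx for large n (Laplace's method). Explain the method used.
I(n) ~ (sqrt(2π·2n) / 8) · (2n/(8e))^(2n)

Write the integrand as exp(2n ln x − 8x) and set f(x) = 2n ln x − 8x. Then f'(x) = 2n/x − 8 = 0 at x* = 2n/8, and f''(x*) = −2n/x*^2 = −8^2/(2n). Laplace's method (interior maximum) gives
  I(n) ~ e^(f(x*)) · sqrt(2π / |f''(x*)|)
        = exp(2n ln(2n/8) − 2n) · sqrt(2π · 2n / 8^2)
        = (2n/8)^(2n) e^(−2n) · sqrt(2π·2n) / 8
        = (sqrt(2π·2n) / 8) · (2n/(8e))^(2n).
This matches Γ(2n+1)/8^(2n+1) with Stirling applied to Γ.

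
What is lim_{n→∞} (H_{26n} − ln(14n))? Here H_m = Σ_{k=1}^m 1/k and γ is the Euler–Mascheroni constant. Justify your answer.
lim = ln(13/7) + γ

By Euler-Maclaurin, H_m = ln m + γ + O(1/m). So
  H_{26n} − ln(14n) = ln(26n) + γ − ln(14n) + O(1/n)
                       = ln(26/14) + γ + O(1/n).
Hence the limit is ln(26/14) + γ (= ln(13/7)).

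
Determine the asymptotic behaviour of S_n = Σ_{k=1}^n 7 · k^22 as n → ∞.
S_n ~ 7 · n^23 / 23

By integral comparison (Euler-Maclaurin), Σ_{k=1}^n 7 · k^22 = 7 · ∫_0^n x^22 dx + O(n^22) = 7 · n^23/23 + O(n^22). (Equivalently, Faulhaber's formula gives the same leading term.)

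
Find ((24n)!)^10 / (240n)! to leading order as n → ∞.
((24n)!)^10/(240n)! ~ ((2π·24n)^(9/2) / sqrt(10)) · 10^(−10·24n)  →  0

Write N = 24n. Stirling: N! ~ sqrt(2π N)(N/e)^N and (10N)! ~ sqrt(2π·10N)·(10N/e)^(10N).
  (N!)^10/(10N)! ~ (2π N)^(10/2) (N/e)^(10N) / [sqrt(2π·10N) (10N/e)^(10N)]
     = (2π N)^(10/2) / sqrt(2π·10N) · (N/(10N))^(10N)
     = (2π N)^((10−1)/2) / sqrt(10) · 10^(−10N).
Since 10^10 > 1, the factor 10^(−10N) decays exponentially, so the ratio → 0. Substituting N = 24n gives the stated form.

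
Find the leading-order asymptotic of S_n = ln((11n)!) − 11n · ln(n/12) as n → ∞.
S_n ~ 11n · (ln 132 − 1) + O(ln n)

Stirling: ln((11n)!) = 11n ln(11n) − 11n + O(ln n).
  S_n = 11n ln(11n) − 11n − 11n ln(n/12) + O(ln n)
      = 11n ln(11n) − 11n ln n + 11n ln 12 − 11n + O(ln n)
      = 11n ln 11 + 11n ln 12 − 11n + O(ln n)
      = 11n (ln 132 − 1) + O(ln n).
Numerically ln(132) − 1 ≈ 3.8828.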